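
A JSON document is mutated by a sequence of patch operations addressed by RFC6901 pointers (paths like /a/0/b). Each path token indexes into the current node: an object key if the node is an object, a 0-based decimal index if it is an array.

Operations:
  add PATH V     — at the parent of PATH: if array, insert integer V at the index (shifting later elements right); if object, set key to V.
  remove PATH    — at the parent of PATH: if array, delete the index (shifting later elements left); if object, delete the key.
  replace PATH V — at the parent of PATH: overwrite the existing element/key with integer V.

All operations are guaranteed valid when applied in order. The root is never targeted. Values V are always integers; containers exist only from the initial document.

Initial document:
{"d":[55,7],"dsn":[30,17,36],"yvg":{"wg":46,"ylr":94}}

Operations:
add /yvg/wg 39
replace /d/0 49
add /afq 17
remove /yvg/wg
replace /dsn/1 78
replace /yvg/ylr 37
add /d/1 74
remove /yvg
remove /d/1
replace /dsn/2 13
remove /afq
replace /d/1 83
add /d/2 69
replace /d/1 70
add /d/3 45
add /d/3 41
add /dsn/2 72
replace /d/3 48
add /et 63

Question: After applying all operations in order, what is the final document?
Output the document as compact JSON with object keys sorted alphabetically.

After op 1 (add /yvg/wg 39): {"d":[55,7],"dsn":[30,17,36],"yvg":{"wg":39,"ylr":94}}
After op 2 (replace /d/0 49): {"d":[49,7],"dsn":[30,17,36],"yvg":{"wg":39,"ylr":94}}
After op 3 (add /afq 17): {"afq":17,"d":[49,7],"dsn":[30,17,36],"yvg":{"wg":39,"ylr":94}}
After op 4 (remove /yvg/wg): {"afq":17,"d":[49,7],"dsn":[30,17,36],"yvg":{"ylr":94}}
After op 5 (replace /dsn/1 78): {"afq":17,"d":[49,7],"dsn":[30,78,36],"yvg":{"ylr":94}}
After op 6 (replace /yvg/ylr 37): {"afq":17,"d":[49,7],"dsn":[30,78,36],"yvg":{"ylr":37}}
After op 7 (add /d/1 74): {"afq":17,"d":[49,74,7],"dsn":[30,78,36],"yvg":{"ylr":37}}
After op 8 (remove /yvg): {"afq":17,"d":[49,74,7],"dsn":[30,78,36]}
After op 9 (remove /d/1): {"afq":17,"d":[49,7],"dsn":[30,78,36]}
After op 10 (replace /dsn/2 13): {"afq":17,"d":[49,7],"dsn":[30,78,13]}
After op 11 (remove /afq): {"d":[49,7],"dsn":[30,78,13]}
After op 12 (replace /d/1 83): {"d":[49,83],"dsn":[30,78,13]}
After op 13 (add /d/2 69): {"d":[49,83,69],"dsn":[30,78,13]}
After op 14 (replace /d/1 70): {"d":[49,70,69],"dsn":[30,78,13]}
After op 15 (add /d/3 45): {"d":[49,70,69,45],"dsn":[30,78,13]}
After op 16 (add /d/3 41): {"d":[49,70,69,41,45],"dsn":[30,78,13]}
After op 17 (add /dsn/2 72): {"d":[49,70,69,41,45],"dsn":[30,78,72,13]}
After op 18 (replace /d/3 48): {"d":[49,70,69,48,45],"dsn":[30,78,72,13]}
After op 19 (add /et 63): {"d":[49,70,69,48,45],"dsn":[30,78,72,13],"et":63}

Answer: {"d":[49,70,69,48,45],"dsn":[30,78,72,13],"et":63}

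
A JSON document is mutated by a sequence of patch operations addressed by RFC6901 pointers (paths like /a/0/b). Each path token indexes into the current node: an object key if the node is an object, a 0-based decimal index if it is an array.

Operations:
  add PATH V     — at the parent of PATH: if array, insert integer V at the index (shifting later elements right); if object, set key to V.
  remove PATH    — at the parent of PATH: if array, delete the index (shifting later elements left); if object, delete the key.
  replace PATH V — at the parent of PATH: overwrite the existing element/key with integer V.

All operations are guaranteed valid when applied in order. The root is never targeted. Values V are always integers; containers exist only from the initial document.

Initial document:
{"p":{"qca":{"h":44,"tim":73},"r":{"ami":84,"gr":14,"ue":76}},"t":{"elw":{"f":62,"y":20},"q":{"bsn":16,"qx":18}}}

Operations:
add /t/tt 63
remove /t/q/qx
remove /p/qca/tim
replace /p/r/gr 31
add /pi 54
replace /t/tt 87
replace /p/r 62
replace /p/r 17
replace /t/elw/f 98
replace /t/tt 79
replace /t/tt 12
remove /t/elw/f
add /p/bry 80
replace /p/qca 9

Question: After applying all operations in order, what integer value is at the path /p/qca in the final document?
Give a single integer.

Answer: 9

Derivation:
After op 1 (add /t/tt 63): {"p":{"qca":{"h":44,"tim":73},"r":{"ami":84,"gr":14,"ue":76}},"t":{"elw":{"f":62,"y":20},"q":{"bsn":16,"qx":18},"tt":63}}
After op 2 (remove /t/q/qx): {"p":{"qca":{"h":44,"tim":73},"r":{"ami":84,"gr":14,"ue":76}},"t":{"elw":{"f":62,"y":20},"q":{"bsn":16},"tt":63}}
After op 3 (remove /p/qca/tim): {"p":{"qca":{"h":44},"r":{"ami":84,"gr":14,"ue":76}},"t":{"elw":{"f":62,"y":20},"q":{"bsn":16},"tt":63}}
After op 4 (replace /p/r/gr 31): {"p":{"qca":{"h":44},"r":{"ami":84,"gr":31,"ue":76}},"t":{"elw":{"f":62,"y":20},"q":{"bsn":16},"tt":63}}
After op 5 (add /pi 54): {"p":{"qca":{"h":44},"r":{"ami":84,"gr":31,"ue":76}},"pi":54,"t":{"elw":{"f":62,"y":20},"q":{"bsn":16},"tt":63}}
After op 6 (replace /t/tt 87): {"p":{"qca":{"h":44},"r":{"ami":84,"gr":31,"ue":76}},"pi":54,"t":{"elw":{"f":62,"y":20},"q":{"bsn":16},"tt":87}}
After op 7 (replace /p/r 62): {"p":{"qca":{"h":44},"r":62},"pi":54,"t":{"elw":{"f":62,"y":20},"q":{"bsn":16},"tt":87}}
After op 8 (replace /p/r 17): {"p":{"qca":{"h":44},"r":17},"pi":54,"t":{"elw":{"f":62,"y":20},"q":{"bsn":16},"tt":87}}
After op 9 (replace /t/elw/f 98): {"p":{"qca":{"h":44},"r":17},"pi":54,"t":{"elw":{"f":98,"y":20},"q":{"bsn":16},"tt":87}}
After op 10 (replace /t/tt 79): {"p":{"qca":{"h":44},"r":17},"pi":54,"t":{"elw":{"f":98,"y":20},"q":{"bsn":16},"tt":79}}
After op 11 (replace /t/tt 12): {"p":{"qca":{"h":44},"r":17},"pi":54,"t":{"elw":{"f":98,"y":20},"q":{"bsn":16},"tt":12}}
After op 12 (remove /t/elw/f): {"p":{"qca":{"h":44},"r":17},"pi":54,"t":{"elw":{"y":20},"q":{"bsn":16},"tt":12}}
After op 13 (add /p/bry 80): {"p":{"bry":80,"qca":{"h":44},"r":17},"pi":54,"t":{"elw":{"y":20},"q":{"bsn":16},"tt":12}}
After op 14 (replace /p/qca 9): {"p":{"bry":80,"qca":9,"r":17},"pi":54,"t":{"elw":{"y":20},"q":{"bsn":16},"tt":12}}
Value at /p/qca: 9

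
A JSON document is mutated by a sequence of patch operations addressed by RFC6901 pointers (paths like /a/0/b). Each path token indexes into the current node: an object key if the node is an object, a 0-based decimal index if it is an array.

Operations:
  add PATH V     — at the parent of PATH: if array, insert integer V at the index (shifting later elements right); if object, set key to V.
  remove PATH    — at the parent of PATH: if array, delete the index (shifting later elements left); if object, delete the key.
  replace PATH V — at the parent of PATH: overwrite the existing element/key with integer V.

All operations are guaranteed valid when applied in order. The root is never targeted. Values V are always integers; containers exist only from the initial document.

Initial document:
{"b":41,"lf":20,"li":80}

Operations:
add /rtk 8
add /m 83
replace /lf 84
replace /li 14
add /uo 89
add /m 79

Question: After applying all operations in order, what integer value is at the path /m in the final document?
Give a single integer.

Answer: 79

Derivation:
After op 1 (add /rtk 8): {"b":41,"lf":20,"li":80,"rtk":8}
After op 2 (add /m 83): {"b":41,"lf":20,"li":80,"m":83,"rtk":8}
After op 3 (replace /lf 84): {"b":41,"lf":84,"li":80,"m":83,"rtk":8}
After op 4 (replace /li 14): {"b":41,"lf":84,"li":14,"m":83,"rtk":8}
After op 5 (add /uo 89): {"b":41,"lf":84,"li":14,"m":83,"rtk":8,"uo":89}
After op 6 (add /m 79): {"b":41,"lf":84,"li":14,"m":79,"rtk":8,"uo":89}
Value at /m: 79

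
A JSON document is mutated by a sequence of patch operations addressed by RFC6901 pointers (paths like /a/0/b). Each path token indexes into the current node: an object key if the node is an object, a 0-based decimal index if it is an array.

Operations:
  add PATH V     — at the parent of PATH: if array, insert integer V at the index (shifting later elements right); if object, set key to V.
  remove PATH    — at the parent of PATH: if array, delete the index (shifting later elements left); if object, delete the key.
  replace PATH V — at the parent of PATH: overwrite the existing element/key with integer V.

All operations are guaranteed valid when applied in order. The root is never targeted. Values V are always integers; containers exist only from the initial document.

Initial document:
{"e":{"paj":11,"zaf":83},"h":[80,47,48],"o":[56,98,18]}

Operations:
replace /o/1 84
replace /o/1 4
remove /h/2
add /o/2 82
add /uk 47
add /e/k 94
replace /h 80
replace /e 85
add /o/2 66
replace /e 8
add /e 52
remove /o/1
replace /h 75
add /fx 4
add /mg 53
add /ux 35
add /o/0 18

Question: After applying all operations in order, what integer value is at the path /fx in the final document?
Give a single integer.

After op 1 (replace /o/1 84): {"e":{"paj":11,"zaf":83},"h":[80,47,48],"o":[56,84,18]}
After op 2 (replace /o/1 4): {"e":{"paj":11,"zaf":83},"h":[80,47,48],"o":[56,4,18]}
After op 3 (remove /h/2): {"e":{"paj":11,"zaf":83},"h":[80,47],"o":[56,4,18]}
After op 4 (add /o/2 82): {"e":{"paj":11,"zaf":83},"h":[80,47],"o":[56,4,82,18]}
After op 5 (add /uk 47): {"e":{"paj":11,"zaf":83},"h":[80,47],"o":[56,4,82,18],"uk":47}
After op 6 (add /e/k 94): {"e":{"k":94,"paj":11,"zaf":83},"h":[80,47],"o":[56,4,82,18],"uk":47}
After op 7 (replace /h 80): {"e":{"k":94,"paj":11,"zaf":83},"h":80,"o":[56,4,82,18],"uk":47}
After op 8 (replace /e 85): {"e":85,"h":80,"o":[56,4,82,18],"uk":47}
After op 9 (add /o/2 66): {"e":85,"h":80,"o":[56,4,66,82,18],"uk":47}
After op 10 (replace /e 8): {"e":8,"h":80,"o":[56,4,66,82,18],"uk":47}
After op 11 (add /e 52): {"e":52,"h":80,"o":[56,4,66,82,18],"uk":47}
After op 12 (remove /o/1): {"e":52,"h":80,"o":[56,66,82,18],"uk":47}
After op 13 (replace /h 75): {"e":52,"h":75,"o":[56,66,82,18],"uk":47}
After op 14 (add /fx 4): {"e":52,"fx":4,"h":75,"o":[56,66,82,18],"uk":47}
After op 15 (add /mg 53): {"e":52,"fx":4,"h":75,"mg":53,"o":[56,66,82,18],"uk":47}
After op 16 (add /ux 35): {"e":52,"fx":4,"h":75,"mg":53,"o":[56,66,82,18],"uk":47,"ux":35}
After op 17 (add /o/0 18): {"e":52,"fx":4,"h":75,"mg":53,"o":[18,56,66,82,18],"uk":47,"ux":35}
Value at /fx: 4

Answer: 4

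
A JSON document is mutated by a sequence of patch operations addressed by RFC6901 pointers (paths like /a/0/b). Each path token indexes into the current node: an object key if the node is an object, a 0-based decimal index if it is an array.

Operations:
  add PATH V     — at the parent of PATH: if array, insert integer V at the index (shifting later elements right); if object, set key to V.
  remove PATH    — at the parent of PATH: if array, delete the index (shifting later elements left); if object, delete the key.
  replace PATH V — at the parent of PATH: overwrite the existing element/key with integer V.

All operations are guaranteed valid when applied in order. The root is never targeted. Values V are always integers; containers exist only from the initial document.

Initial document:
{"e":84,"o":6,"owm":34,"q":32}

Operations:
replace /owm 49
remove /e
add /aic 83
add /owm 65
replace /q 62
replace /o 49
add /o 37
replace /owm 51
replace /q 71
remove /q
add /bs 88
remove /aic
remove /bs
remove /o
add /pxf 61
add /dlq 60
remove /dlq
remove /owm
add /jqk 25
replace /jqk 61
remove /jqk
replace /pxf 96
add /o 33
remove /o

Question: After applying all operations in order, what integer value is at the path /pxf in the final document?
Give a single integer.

After op 1 (replace /owm 49): {"e":84,"o":6,"owm":49,"q":32}
After op 2 (remove /e): {"o":6,"owm":49,"q":32}
After op 3 (add /aic 83): {"aic":83,"o":6,"owm":49,"q":32}
After op 4 (add /owm 65): {"aic":83,"o":6,"owm":65,"q":32}
After op 5 (replace /q 62): {"aic":83,"o":6,"owm":65,"q":62}
After op 6 (replace /o 49): {"aic":83,"o":49,"owm":65,"q":62}
After op 7 (add /o 37): {"aic":83,"o":37,"owm":65,"q":62}
After op 8 (replace /owm 51): {"aic":83,"o":37,"owm":51,"q":62}
After op 9 (replace /q 71): {"aic":83,"o":37,"owm":51,"q":71}
After op 10 (remove /q): {"aic":83,"o":37,"owm":51}
After op 11 (add /bs 88): {"aic":83,"bs":88,"o":37,"owm":51}
After op 12 (remove /aic): {"bs":88,"o":37,"owm":51}
After op 13 (remove /bs): {"o":37,"owm":51}
After op 14 (remove /o): {"owm":51}
After op 15 (add /pxf 61): {"owm":51,"pxf":61}
After op 16 (add /dlq 60): {"dlq":60,"owm":51,"pxf":61}
After op 17 (remove /dlq): {"owm":51,"pxf":61}
After op 18 (remove /owm): {"pxf":61}
After op 19 (add /jqk 25): {"jqk":25,"pxf":61}
After op 20 (replace /jqk 61): {"jqk":61,"pxf":61}
After op 21 (remove /jqk): {"pxf":61}
After op 22 (replace /pxf 96): {"pxf":96}
After op 23 (add /o 33): {"o":33,"pxf":96}
After op 24 (remove /o): {"pxf":96}
Value at /pxf: 96

Answer: 96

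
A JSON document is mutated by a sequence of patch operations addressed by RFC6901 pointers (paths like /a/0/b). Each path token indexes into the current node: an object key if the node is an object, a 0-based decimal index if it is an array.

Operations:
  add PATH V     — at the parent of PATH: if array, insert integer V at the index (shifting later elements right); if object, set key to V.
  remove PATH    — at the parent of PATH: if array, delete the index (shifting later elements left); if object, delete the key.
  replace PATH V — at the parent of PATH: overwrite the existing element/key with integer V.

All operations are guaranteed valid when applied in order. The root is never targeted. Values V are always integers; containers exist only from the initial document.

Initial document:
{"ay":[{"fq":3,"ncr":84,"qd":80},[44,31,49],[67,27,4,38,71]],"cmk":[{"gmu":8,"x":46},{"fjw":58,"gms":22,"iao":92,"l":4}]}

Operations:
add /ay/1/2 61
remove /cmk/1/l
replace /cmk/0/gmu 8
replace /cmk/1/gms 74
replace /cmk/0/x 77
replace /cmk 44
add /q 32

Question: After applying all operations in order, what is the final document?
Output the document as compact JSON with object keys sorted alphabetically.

Answer: {"ay":[{"fq":3,"ncr":84,"qd":80},[44,31,61,49],[67,27,4,38,71]],"cmk":44,"q":32}

Derivation:
After op 1 (add /ay/1/2 61): {"ay":[{"fq":3,"ncr":84,"qd":80},[44,31,61,49],[67,27,4,38,71]],"cmk":[{"gmu":8,"x":46},{"fjw":58,"gms":22,"iao":92,"l":4}]}
After op 2 (remove /cmk/1/l): {"ay":[{"fq":3,"ncr":84,"qd":80},[44,31,61,49],[67,27,4,38,71]],"cmk":[{"gmu":8,"x":46},{"fjw":58,"gms":22,"iao":92}]}
After op 3 (replace /cmk/0/gmu 8): {"ay":[{"fq":3,"ncr":84,"qd":80},[44,31,61,49],[67,27,4,38,71]],"cmk":[{"gmu":8,"x":46},{"fjw":58,"gms":22,"iao":92}]}
After op 4 (replace /cmk/1/gms 74): {"ay":[{"fq":3,"ncr":84,"qd":80},[44,31,61,49],[67,27,4,38,71]],"cmk":[{"gmu":8,"x":46},{"fjw":58,"gms":74,"iao":92}]}
After op 5 (replace /cmk/0/x 77): {"ay":[{"fq":3,"ncr":84,"qd":80},[44,31,61,49],[67,27,4,38,71]],"cmk":[{"gmu":8,"x":77},{"fjw":58,"gms":74,"iao":92}]}
After op 6 (replace /cmk 44): {"ay":[{"fq":3,"ncr":84,"qd":80},[44,31,61,49],[67,27,4,38,71]],"cmk":44}
After op 7 (add /q 32): {"ay":[{"fq":3,"ncr":84,"qd":80},[44,31,61,49],[67,27,4,38,71]],"cmk":44,"q":32}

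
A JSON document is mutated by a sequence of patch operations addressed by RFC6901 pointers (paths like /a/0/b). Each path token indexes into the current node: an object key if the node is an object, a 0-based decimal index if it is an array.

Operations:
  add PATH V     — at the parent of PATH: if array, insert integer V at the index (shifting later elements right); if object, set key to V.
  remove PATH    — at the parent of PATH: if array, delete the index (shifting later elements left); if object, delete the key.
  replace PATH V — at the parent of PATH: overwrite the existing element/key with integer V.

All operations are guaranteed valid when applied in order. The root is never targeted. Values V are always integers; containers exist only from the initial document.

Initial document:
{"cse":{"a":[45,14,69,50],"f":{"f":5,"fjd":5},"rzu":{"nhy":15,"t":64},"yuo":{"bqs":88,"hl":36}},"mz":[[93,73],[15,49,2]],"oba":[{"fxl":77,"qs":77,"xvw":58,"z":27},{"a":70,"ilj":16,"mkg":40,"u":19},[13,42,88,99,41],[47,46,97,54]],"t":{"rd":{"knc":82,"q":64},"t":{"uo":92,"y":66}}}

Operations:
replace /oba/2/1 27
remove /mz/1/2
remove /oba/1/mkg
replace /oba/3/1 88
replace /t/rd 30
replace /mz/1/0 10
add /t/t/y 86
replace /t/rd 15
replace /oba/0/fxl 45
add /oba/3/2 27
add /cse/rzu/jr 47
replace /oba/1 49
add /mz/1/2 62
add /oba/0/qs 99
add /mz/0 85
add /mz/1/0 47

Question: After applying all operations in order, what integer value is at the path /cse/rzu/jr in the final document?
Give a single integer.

After op 1 (replace /oba/2/1 27): {"cse":{"a":[45,14,69,50],"f":{"f":5,"fjd":5},"rzu":{"nhy":15,"t":64},"yuo":{"bqs":88,"hl":36}},"mz":[[93,73],[15,49,2]],"oba":[{"fxl":77,"qs":77,"xvw":58,"z":27},{"a":70,"ilj":16,"mkg":40,"u":19},[13,27,88,99,41],[47,46,97,54]],"t":{"rd":{"knc":82,"q":64},"t":{"uo":92,"y":66}}}
After op 2 (remove /mz/1/2): {"cse":{"a":[45,14,69,50],"f":{"f":5,"fjd":5},"rzu":{"nhy":15,"t":64},"yuo":{"bqs":88,"hl":36}},"mz":[[93,73],[15,49]],"oba":[{"fxl":77,"qs":77,"xvw":58,"z":27},{"a":70,"ilj":16,"mkg":40,"u":19},[13,27,88,99,41],[47,46,97,54]],"t":{"rd":{"knc":82,"q":64},"t":{"uo":92,"y":66}}}
After op 3 (remove /oba/1/mkg): {"cse":{"a":[45,14,69,50],"f":{"f":5,"fjd":5},"rzu":{"nhy":15,"t":64},"yuo":{"bqs":88,"hl":36}},"mz":[[93,73],[15,49]],"oba":[{"fxl":77,"qs":77,"xvw":58,"z":27},{"a":70,"ilj":16,"u":19},[13,27,88,99,41],[47,46,97,54]],"t":{"rd":{"knc":82,"q":64},"t":{"uo":92,"y":66}}}
After op 4 (replace /oba/3/1 88): {"cse":{"a":[45,14,69,50],"f":{"f":5,"fjd":5},"rzu":{"nhy":15,"t":64},"yuo":{"bqs":88,"hl":36}},"mz":[[93,73],[15,49]],"oba":[{"fxl":77,"qs":77,"xvw":58,"z":27},{"a":70,"ilj":16,"u":19},[13,27,88,99,41],[47,88,97,54]],"t":{"rd":{"knc":82,"q":64},"t":{"uo":92,"y":66}}}
After op 5 (replace /t/rd 30): {"cse":{"a":[45,14,69,50],"f":{"f":5,"fjd":5},"rzu":{"nhy":15,"t":64},"yuo":{"bqs":88,"hl":36}},"mz":[[93,73],[15,49]],"oba":[{"fxl":77,"qs":77,"xvw":58,"z":27},{"a":70,"ilj":16,"u":19},[13,27,88,99,41],[47,88,97,54]],"t":{"rd":30,"t":{"uo":92,"y":66}}}
After op 6 (replace /mz/1/0 10): {"cse":{"a":[45,14,69,50],"f":{"f":5,"fjd":5},"rzu":{"nhy":15,"t":64},"yuo":{"bqs":88,"hl":36}},"mz":[[93,73],[10,49]],"oba":[{"fxl":77,"qs":77,"xvw":58,"z":27},{"a":70,"ilj":16,"u":19},[13,27,88,99,41],[47,88,97,54]],"t":{"rd":30,"t":{"uo":92,"y":66}}}
After op 7 (add /t/t/y 86): {"cse":{"a":[45,14,69,50],"f":{"f":5,"fjd":5},"rzu":{"nhy":15,"t":64},"yuo":{"bqs":88,"hl":36}},"mz":[[93,73],[10,49]],"oba":[{"fxl":77,"qs":77,"xvw":58,"z":27},{"a":70,"ilj":16,"u":19},[13,27,88,99,41],[47,88,97,54]],"t":{"rd":30,"t":{"uo":92,"y":86}}}
After op 8 (replace /t/rd 15): {"cse":{"a":[45,14,69,50],"f":{"f":5,"fjd":5},"rzu":{"nhy":15,"t":64},"yuo":{"bqs":88,"hl":36}},"mz":[[93,73],[10,49]],"oba":[{"fxl":77,"qs":77,"xvw":58,"z":27},{"a":70,"ilj":16,"u":19},[13,27,88,99,41],[47,88,97,54]],"t":{"rd":15,"t":{"uo":92,"y":86}}}
After op 9 (replace /oba/0/fxl 45): {"cse":{"a":[45,14,69,50],"f":{"f":5,"fjd":5},"rzu":{"nhy":15,"t":64},"yuo":{"bqs":88,"hl":36}},"mz":[[93,73],[10,49]],"oba":[{"fxl":45,"qs":77,"xvw":58,"z":27},{"a":70,"ilj":16,"u":19},[13,27,88,99,41],[47,88,97,54]],"t":{"rd":15,"t":{"uo":92,"y":86}}}
After op 10 (add /oba/3/2 27): {"cse":{"a":[45,14,69,50],"f":{"f":5,"fjd":5},"rzu":{"nhy":15,"t":64},"yuo":{"bqs":88,"hl":36}},"mz":[[93,73],[10,49]],"oba":[{"fxl":45,"qs":77,"xvw":58,"z":27},{"a":70,"ilj":16,"u":19},[13,27,88,99,41],[47,88,27,97,54]],"t":{"rd":15,"t":{"uo":92,"y":86}}}
After op 11 (add /cse/rzu/jr 47): {"cse":{"a":[45,14,69,50],"f":{"f":5,"fjd":5},"rzu":{"jr":47,"nhy":15,"t":64},"yuo":{"bqs":88,"hl":36}},"mz":[[93,73],[10,49]],"oba":[{"fxl":45,"qs":77,"xvw":58,"z":27},{"a":70,"ilj":16,"u":19},[13,27,88,99,41],[47,88,27,97,54]],"t":{"rd":15,"t":{"uo":92,"y":86}}}
After op 12 (replace /oba/1 49): {"cse":{"a":[45,14,69,50],"f":{"f":5,"fjd":5},"rzu":{"jr":47,"nhy":15,"t":64},"yuo":{"bqs":88,"hl":36}},"mz":[[93,73],[10,49]],"oba":[{"fxl":45,"qs":77,"xvw":58,"z":27},49,[13,27,88,99,41],[47,88,27,97,54]],"t":{"rd":15,"t":{"uo":92,"y":86}}}
After op 13 (add /mz/1/2 62): {"cse":{"a":[45,14,69,50],"f":{"f":5,"fjd":5},"rzu":{"jr":47,"nhy":15,"t":64},"yuo":{"bqs":88,"hl":36}},"mz":[[93,73],[10,49,62]],"oba":[{"fxl":45,"qs":77,"xvw":58,"z":27},49,[13,27,88,99,41],[47,88,27,97,54]],"t":{"rd":15,"t":{"uo":92,"y":86}}}
After op 14 (add /oba/0/qs 99): {"cse":{"a":[45,14,69,50],"f":{"f":5,"fjd":5},"rzu":{"jr":47,"nhy":15,"t":64},"yuo":{"bqs":88,"hl":36}},"mz":[[93,73],[10,49,62]],"oba":[{"fxl":45,"qs":99,"xvw":58,"z":27},49,[13,27,88,99,41],[47,88,27,97,54]],"t":{"rd":15,"t":{"uo":92,"y":86}}}
After op 15 (add /mz/0 85): {"cse":{"a":[45,14,69,50],"f":{"f":5,"fjd":5},"rzu":{"jr":47,"nhy":15,"t":64},"yuo":{"bqs":88,"hl":36}},"mz":[85,[93,73],[10,49,62]],"oba":[{"fxl":45,"qs":99,"xvw":58,"z":27},49,[13,27,88,99,41],[47,88,27,97,54]],"t":{"rd":15,"t":{"uo":92,"y":86}}}
After op 16 (add /mz/1/0 47): {"cse":{"a":[45,14,69,50],"f":{"f":5,"fjd":5},"rzu":{"jr":47,"nhy":15,"t":64},"yuo":{"bqs":88,"hl":36}},"mz":[85,[47,93,73],[10,49,62]],"oba":[{"fxl":45,"qs":99,"xvw":58,"z":27},49,[13,27,88,99,41],[47,88,27,97,54]],"t":{"rd":15,"t":{"uo":92,"y":86}}}
Value at /cse/rzu/jr: 47

Answer: 47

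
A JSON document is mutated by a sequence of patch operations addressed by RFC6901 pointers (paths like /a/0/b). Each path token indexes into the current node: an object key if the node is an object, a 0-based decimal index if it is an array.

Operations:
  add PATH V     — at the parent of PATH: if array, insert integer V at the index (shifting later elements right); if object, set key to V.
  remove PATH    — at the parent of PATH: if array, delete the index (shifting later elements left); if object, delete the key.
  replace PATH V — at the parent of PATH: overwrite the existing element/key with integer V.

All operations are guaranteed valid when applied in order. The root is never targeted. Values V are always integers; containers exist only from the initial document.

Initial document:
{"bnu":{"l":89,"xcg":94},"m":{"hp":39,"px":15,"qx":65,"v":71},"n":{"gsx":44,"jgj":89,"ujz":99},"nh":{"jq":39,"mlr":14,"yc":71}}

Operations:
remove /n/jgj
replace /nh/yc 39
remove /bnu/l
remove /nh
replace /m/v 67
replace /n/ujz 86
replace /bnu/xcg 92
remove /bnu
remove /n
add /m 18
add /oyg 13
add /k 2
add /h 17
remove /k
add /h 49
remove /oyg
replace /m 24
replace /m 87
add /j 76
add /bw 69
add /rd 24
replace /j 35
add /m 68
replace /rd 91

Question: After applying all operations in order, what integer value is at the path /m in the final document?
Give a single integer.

After op 1 (remove /n/jgj): {"bnu":{"l":89,"xcg":94},"m":{"hp":39,"px":15,"qx":65,"v":71},"n":{"gsx":44,"ujz":99},"nh":{"jq":39,"mlr":14,"yc":71}}
After op 2 (replace /nh/yc 39): {"bnu":{"l":89,"xcg":94},"m":{"hp":39,"px":15,"qx":65,"v":71},"n":{"gsx":44,"ujz":99},"nh":{"jq":39,"mlr":14,"yc":39}}
After op 3 (remove /bnu/l): {"bnu":{"xcg":94},"m":{"hp":39,"px":15,"qx":65,"v":71},"n":{"gsx":44,"ujz":99},"nh":{"jq":39,"mlr":14,"yc":39}}
After op 4 (remove /nh): {"bnu":{"xcg":94},"m":{"hp":39,"px":15,"qx":65,"v":71},"n":{"gsx":44,"ujz":99}}
After op 5 (replace /m/v 67): {"bnu":{"xcg":94},"m":{"hp":39,"px":15,"qx":65,"v":67},"n":{"gsx":44,"ujz":99}}
After op 6 (replace /n/ujz 86): {"bnu":{"xcg":94},"m":{"hp":39,"px":15,"qx":65,"v":67},"n":{"gsx":44,"ujz":86}}
After op 7 (replace /bnu/xcg 92): {"bnu":{"xcg":92},"m":{"hp":39,"px":15,"qx":65,"v":67},"n":{"gsx":44,"ujz":86}}
After op 8 (remove /bnu): {"m":{"hp":39,"px":15,"qx":65,"v":67},"n":{"gsx":44,"ujz":86}}
After op 9 (remove /n): {"m":{"hp":39,"px":15,"qx":65,"v":67}}
After op 10 (add /m 18): {"m":18}
After op 11 (add /oyg 13): {"m":18,"oyg":13}
After op 12 (add /k 2): {"k":2,"m":18,"oyg":13}
After op 13 (add /h 17): {"h":17,"k":2,"m":18,"oyg":13}
After op 14 (remove /k): {"h":17,"m":18,"oyg":13}
After op 15 (add /h 49): {"h":49,"m":18,"oyg":13}
After op 16 (remove /oyg): {"h":49,"m":18}
After op 17 (replace /m 24): {"h":49,"m":24}
After op 18 (replace /m 87): {"h":49,"m":87}
After op 19 (add /j 76): {"h":49,"j":76,"m":87}
After op 20 (add /bw 69): {"bw":69,"h":49,"j":76,"m":87}
After op 21 (add /rd 24): {"bw":69,"h":49,"j":76,"m":87,"rd":24}
After op 22 (replace /j 35): {"bw":69,"h":49,"j":35,"m":87,"rd":24}
After op 23 (add /m 68): {"bw":69,"h":49,"j":35,"m":68,"rd":24}
After op 24 (replace /rd 91): {"bw":69,"h":49,"j":35,"m":68,"rd":91}
Value at /m: 68

Answer: 68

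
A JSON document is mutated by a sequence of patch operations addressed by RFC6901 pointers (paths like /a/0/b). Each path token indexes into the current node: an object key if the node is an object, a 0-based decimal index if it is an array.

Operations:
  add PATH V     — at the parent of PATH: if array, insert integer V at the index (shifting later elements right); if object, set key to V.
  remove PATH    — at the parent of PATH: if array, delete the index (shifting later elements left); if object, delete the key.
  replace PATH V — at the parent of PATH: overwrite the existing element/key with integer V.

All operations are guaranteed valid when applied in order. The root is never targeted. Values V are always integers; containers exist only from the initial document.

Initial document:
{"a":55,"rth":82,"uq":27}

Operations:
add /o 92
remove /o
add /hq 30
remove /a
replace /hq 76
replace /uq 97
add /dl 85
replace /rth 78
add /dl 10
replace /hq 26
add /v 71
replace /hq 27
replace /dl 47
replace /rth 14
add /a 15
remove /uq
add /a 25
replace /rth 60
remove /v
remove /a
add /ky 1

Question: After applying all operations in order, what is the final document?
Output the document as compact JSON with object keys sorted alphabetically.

After op 1 (add /o 92): {"a":55,"o":92,"rth":82,"uq":27}
After op 2 (remove /o): {"a":55,"rth":82,"uq":27}
After op 3 (add /hq 30): {"a":55,"hq":30,"rth":82,"uq":27}
After op 4 (remove /a): {"hq":30,"rth":82,"uq":27}
After op 5 (replace /hq 76): {"hq":76,"rth":82,"uq":27}
After op 6 (replace /uq 97): {"hq":76,"rth":82,"uq":97}
After op 7 (add /dl 85): {"dl":85,"hq":76,"rth":82,"uq":97}
After op 8 (replace /rth 78): {"dl":85,"hq":76,"rth":78,"uq":97}
After op 9 (add /dl 10): {"dl":10,"hq":76,"rth":78,"uq":97}
After op 10 (replace /hq 26): {"dl":10,"hq":26,"rth":78,"uq":97}
After op 11 (add /v 71): {"dl":10,"hq":26,"rth":78,"uq":97,"v":71}
After op 12 (replace /hq 27): {"dl":10,"hq":27,"rth":78,"uq":97,"v":71}
After op 13 (replace /dl 47): {"dl":47,"hq":27,"rth":78,"uq":97,"v":71}
After op 14 (replace /rth 14): {"dl":47,"hq":27,"rth":14,"uq":97,"v":71}
After op 15 (add /a 15): {"a":15,"dl":47,"hq":27,"rth":14,"uq":97,"v":71}
After op 16 (remove /uq): {"a":15,"dl":47,"hq":27,"rth":14,"v":71}
After op 17 (add /a 25): {"a":25,"dl":47,"hq":27,"rth":14,"v":71}
After op 18 (replace /rth 60): {"a":25,"dl":47,"hq":27,"rth":60,"v":71}
After op 19 (remove /v): {"a":25,"dl":47,"hq":27,"rth":60}
After op 20 (remove /a): {"dl":47,"hq":27,"rth":60}
After op 21 (add /ky 1): {"dl":47,"hq":27,"ky":1,"rth":60}

Answer: {"dl":47,"hq":27,"ky":1,"rth":60}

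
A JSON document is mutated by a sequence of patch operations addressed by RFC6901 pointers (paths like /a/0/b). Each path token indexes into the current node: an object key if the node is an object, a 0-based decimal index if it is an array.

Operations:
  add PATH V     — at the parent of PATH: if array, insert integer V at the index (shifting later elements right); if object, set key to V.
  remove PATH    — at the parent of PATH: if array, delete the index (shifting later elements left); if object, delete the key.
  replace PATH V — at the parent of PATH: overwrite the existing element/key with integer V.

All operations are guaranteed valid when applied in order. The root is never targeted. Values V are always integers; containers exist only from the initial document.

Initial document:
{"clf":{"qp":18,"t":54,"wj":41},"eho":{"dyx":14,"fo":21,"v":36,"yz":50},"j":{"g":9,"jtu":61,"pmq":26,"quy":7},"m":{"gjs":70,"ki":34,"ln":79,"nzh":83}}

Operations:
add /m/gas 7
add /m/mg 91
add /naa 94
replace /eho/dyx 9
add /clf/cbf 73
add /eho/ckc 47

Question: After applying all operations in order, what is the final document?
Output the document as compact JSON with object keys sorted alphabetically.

Answer: {"clf":{"cbf":73,"qp":18,"t":54,"wj":41},"eho":{"ckc":47,"dyx":9,"fo":21,"v":36,"yz":50},"j":{"g":9,"jtu":61,"pmq":26,"quy":7},"m":{"gas":7,"gjs":70,"ki":34,"ln":79,"mg":91,"nzh":83},"naa":94}

Derivation:
After op 1 (add /m/gas 7): {"clf":{"qp":18,"t":54,"wj":41},"eho":{"dyx":14,"fo":21,"v":36,"yz":50},"j":{"g":9,"jtu":61,"pmq":26,"quy":7},"m":{"gas":7,"gjs":70,"ki":34,"ln":79,"nzh":83}}
After op 2 (add /m/mg 91): {"clf":{"qp":18,"t":54,"wj":41},"eho":{"dyx":14,"fo":21,"v":36,"yz":50},"j":{"g":9,"jtu":61,"pmq":26,"quy":7},"m":{"gas":7,"gjs":70,"ki":34,"ln":79,"mg":91,"nzh":83}}
After op 3 (add /naa 94): {"clf":{"qp":18,"t":54,"wj":41},"eho":{"dyx":14,"fo":21,"v":36,"yz":50},"j":{"g":9,"jtu":61,"pmq":26,"quy":7},"m":{"gas":7,"gjs":70,"ki":34,"ln":79,"mg":91,"nzh":83},"naa":94}
After op 4 (replace /eho/dyx 9): {"clf":{"qp":18,"t":54,"wj":41},"eho":{"dyx":9,"fo":21,"v":36,"yz":50},"j":{"g":9,"jtu":61,"pmq":26,"quy":7},"m":{"gas":7,"gjs":70,"ki":34,"ln":79,"mg":91,"nzh":83},"naa":94}
After op 5 (add /clf/cbf 73): {"clf":{"cbf":73,"qp":18,"t":54,"wj":41},"eho":{"dyx":9,"fo":21,"v":36,"yz":50},"j":{"g":9,"jtu":61,"pmq":26,"quy":7},"m":{"gas":7,"gjs":70,"ki":34,"ln":79,"mg":91,"nzh":83},"naa":94}
After op 6 (add /eho/ckc 47): {"clf":{"cbf":73,"qp":18,"t":54,"wj":41},"eho":{"ckc":47,"dyx":9,"fo":21,"v":36,"yz":50},"j":{"g":9,"jtu":61,"pmq":26,"quy":7},"m":{"gas":7,"gjs":70,"ki":34,"ln":79,"mg":91,"nzh":83},"naa":94}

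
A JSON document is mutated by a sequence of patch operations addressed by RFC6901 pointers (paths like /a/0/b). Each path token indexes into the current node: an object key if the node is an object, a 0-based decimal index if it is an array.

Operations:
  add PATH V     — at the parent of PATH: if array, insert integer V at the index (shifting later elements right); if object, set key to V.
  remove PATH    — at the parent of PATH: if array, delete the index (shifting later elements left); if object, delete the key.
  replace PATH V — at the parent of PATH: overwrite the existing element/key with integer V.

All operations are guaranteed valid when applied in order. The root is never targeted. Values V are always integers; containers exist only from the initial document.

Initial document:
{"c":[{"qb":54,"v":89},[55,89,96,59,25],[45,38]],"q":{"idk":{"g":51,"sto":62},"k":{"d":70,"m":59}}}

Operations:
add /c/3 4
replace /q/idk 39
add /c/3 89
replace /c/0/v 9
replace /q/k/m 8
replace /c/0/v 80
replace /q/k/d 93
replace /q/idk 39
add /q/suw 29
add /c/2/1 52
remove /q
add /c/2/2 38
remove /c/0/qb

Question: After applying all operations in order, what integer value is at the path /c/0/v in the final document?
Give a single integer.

After op 1 (add /c/3 4): {"c":[{"qb":54,"v":89},[55,89,96,59,25],[45,38],4],"q":{"idk":{"g":51,"sto":62},"k":{"d":70,"m":59}}}
After op 2 (replace /q/idk 39): {"c":[{"qb":54,"v":89},[55,89,96,59,25],[45,38],4],"q":{"idk":39,"k":{"d":70,"m":59}}}
After op 3 (add /c/3 89): {"c":[{"qb":54,"v":89},[55,89,96,59,25],[45,38],89,4],"q":{"idk":39,"k":{"d":70,"m":59}}}
After op 4 (replace /c/0/v 9): {"c":[{"qb":54,"v":9},[55,89,96,59,25],[45,38],89,4],"q":{"idk":39,"k":{"d":70,"m":59}}}
After op 5 (replace /q/k/m 8): {"c":[{"qb":54,"v":9},[55,89,96,59,25],[45,38],89,4],"q":{"idk":39,"k":{"d":70,"m":8}}}
After op 6 (replace /c/0/v 80): {"c":[{"qb":54,"v":80},[55,89,96,59,25],[45,38],89,4],"q":{"idk":39,"k":{"d":70,"m":8}}}
After op 7 (replace /q/k/d 93): {"c":[{"qb":54,"v":80},[55,89,96,59,25],[45,38],89,4],"q":{"idk":39,"k":{"d":93,"m":8}}}
After op 8 (replace /q/idk 39): {"c":[{"qb":54,"v":80},[55,89,96,59,25],[45,38],89,4],"q":{"idk":39,"k":{"d":93,"m":8}}}
After op 9 (add /q/suw 29): {"c":[{"qb":54,"v":80},[55,89,96,59,25],[45,38],89,4],"q":{"idk":39,"k":{"d":93,"m":8},"suw":29}}
After op 10 (add /c/2/1 52): {"c":[{"qb":54,"v":80},[55,89,96,59,25],[45,52,38],89,4],"q":{"idk":39,"k":{"d":93,"m":8},"suw":29}}
After op 11 (remove /q): {"c":[{"qb":54,"v":80},[55,89,96,59,25],[45,52,38],89,4]}
After op 12 (add /c/2/2 38): {"c":[{"qb":54,"v":80},[55,89,96,59,25],[45,52,38,38],89,4]}
After op 13 (remove /c/0/qb): {"c":[{"v":80},[55,89,96,59,25],[45,52,38,38],89,4]}
Value at /c/0/v: 80

Answer: 80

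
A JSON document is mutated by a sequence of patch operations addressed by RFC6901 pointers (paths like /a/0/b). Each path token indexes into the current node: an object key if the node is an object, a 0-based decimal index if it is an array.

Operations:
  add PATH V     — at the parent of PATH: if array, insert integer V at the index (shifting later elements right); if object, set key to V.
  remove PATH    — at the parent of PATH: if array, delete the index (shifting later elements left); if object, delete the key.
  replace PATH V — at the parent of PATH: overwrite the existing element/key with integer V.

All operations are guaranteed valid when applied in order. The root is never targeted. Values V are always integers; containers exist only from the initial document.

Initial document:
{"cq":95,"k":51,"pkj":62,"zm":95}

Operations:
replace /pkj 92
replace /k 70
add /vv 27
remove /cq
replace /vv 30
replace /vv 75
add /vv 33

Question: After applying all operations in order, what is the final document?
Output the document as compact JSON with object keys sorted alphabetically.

After op 1 (replace /pkj 92): {"cq":95,"k":51,"pkj":92,"zm":95}
After op 2 (replace /k 70): {"cq":95,"k":70,"pkj":92,"zm":95}
After op 3 (add /vv 27): {"cq":95,"k":70,"pkj":92,"vv":27,"zm":95}
After op 4 (remove /cq): {"k":70,"pkj":92,"vv":27,"zm":95}
After op 5 (replace /vv 30): {"k":70,"pkj":92,"vv":30,"zm":95}
After op 6 (replace /vv 75): {"k":70,"pkj":92,"vv":75,"zm":95}
After op 7 (add /vv 33): {"k":70,"pkj":92,"vv":33,"zm":95}

Answer: {"k":70,"pkj":92,"vv":33,"zm":95}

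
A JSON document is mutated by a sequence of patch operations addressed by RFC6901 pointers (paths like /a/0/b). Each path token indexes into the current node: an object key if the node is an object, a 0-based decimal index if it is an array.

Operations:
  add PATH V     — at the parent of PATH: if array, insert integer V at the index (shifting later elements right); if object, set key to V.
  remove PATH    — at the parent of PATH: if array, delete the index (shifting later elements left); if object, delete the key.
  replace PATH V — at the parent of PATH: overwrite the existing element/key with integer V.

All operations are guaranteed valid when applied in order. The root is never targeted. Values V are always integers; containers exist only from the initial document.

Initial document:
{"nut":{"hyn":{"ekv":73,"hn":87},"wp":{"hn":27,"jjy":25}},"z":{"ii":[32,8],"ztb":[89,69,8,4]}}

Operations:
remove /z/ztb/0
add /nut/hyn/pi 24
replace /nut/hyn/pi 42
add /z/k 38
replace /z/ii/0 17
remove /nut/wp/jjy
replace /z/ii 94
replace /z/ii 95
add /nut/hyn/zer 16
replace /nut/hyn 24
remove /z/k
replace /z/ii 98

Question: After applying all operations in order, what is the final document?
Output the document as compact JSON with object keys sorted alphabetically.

After op 1 (remove /z/ztb/0): {"nut":{"hyn":{"ekv":73,"hn":87},"wp":{"hn":27,"jjy":25}},"z":{"ii":[32,8],"ztb":[69,8,4]}}
After op 2 (add /nut/hyn/pi 24): {"nut":{"hyn":{"ekv":73,"hn":87,"pi":24},"wp":{"hn":27,"jjy":25}},"z":{"ii":[32,8],"ztb":[69,8,4]}}
After op 3 (replace /nut/hyn/pi 42): {"nut":{"hyn":{"ekv":73,"hn":87,"pi":42},"wp":{"hn":27,"jjy":25}},"z":{"ii":[32,8],"ztb":[69,8,4]}}
After op 4 (add /z/k 38): {"nut":{"hyn":{"ekv":73,"hn":87,"pi":42},"wp":{"hn":27,"jjy":25}},"z":{"ii":[32,8],"k":38,"ztb":[69,8,4]}}
After op 5 (replace /z/ii/0 17): {"nut":{"hyn":{"ekv":73,"hn":87,"pi":42},"wp":{"hn":27,"jjy":25}},"z":{"ii":[17,8],"k":38,"ztb":[69,8,4]}}
After op 6 (remove /nut/wp/jjy): {"nut":{"hyn":{"ekv":73,"hn":87,"pi":42},"wp":{"hn":27}},"z":{"ii":[17,8],"k":38,"ztb":[69,8,4]}}
After op 7 (replace /z/ii 94): {"nut":{"hyn":{"ekv":73,"hn":87,"pi":42},"wp":{"hn":27}},"z":{"ii":94,"k":38,"ztb":[69,8,4]}}
After op 8 (replace /z/ii 95): {"nut":{"hyn":{"ekv":73,"hn":87,"pi":42},"wp":{"hn":27}},"z":{"ii":95,"k":38,"ztb":[69,8,4]}}
After op 9 (add /nut/hyn/zer 16): {"nut":{"hyn":{"ekv":73,"hn":87,"pi":42,"zer":16},"wp":{"hn":27}},"z":{"ii":95,"k":38,"ztb":[69,8,4]}}
After op 10 (replace /nut/hyn 24): {"nut":{"hyn":24,"wp":{"hn":27}},"z":{"ii":95,"k":38,"ztb":[69,8,4]}}
After op 11 (remove /z/k): {"nut":{"hyn":24,"wp":{"hn":27}},"z":{"ii":95,"ztb":[69,8,4]}}
After op 12 (replace /z/ii 98): {"nut":{"hyn":24,"wp":{"hn":27}},"z":{"ii":98,"ztb":[69,8,4]}}

Answer: {"nut":{"hyn":24,"wp":{"hn":27}},"z":{"ii":98,"ztb":[69,8,4]}}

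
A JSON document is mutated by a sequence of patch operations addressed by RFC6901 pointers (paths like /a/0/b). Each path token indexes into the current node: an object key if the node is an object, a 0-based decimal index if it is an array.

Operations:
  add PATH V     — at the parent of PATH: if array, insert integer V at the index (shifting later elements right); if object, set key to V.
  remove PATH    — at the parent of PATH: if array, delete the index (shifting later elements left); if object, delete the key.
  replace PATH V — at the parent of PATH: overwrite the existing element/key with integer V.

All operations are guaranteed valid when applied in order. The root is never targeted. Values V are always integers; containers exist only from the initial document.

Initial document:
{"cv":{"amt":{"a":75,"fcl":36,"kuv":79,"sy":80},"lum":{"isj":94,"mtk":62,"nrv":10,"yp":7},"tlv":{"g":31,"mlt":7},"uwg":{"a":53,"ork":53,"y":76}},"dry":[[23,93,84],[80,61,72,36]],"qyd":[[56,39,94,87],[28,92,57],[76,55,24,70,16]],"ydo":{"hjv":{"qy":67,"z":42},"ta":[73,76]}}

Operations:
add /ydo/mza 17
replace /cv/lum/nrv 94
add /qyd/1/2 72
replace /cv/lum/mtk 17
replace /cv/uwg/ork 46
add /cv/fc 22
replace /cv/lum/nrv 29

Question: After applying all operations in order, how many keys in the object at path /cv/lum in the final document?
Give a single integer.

Answer: 4

Derivation:
After op 1 (add /ydo/mza 17): {"cv":{"amt":{"a":75,"fcl":36,"kuv":79,"sy":80},"lum":{"isj":94,"mtk":62,"nrv":10,"yp":7},"tlv":{"g":31,"mlt":7},"uwg":{"a":53,"ork":53,"y":76}},"dry":[[23,93,84],[80,61,72,36]],"qyd":[[56,39,94,87],[28,92,57],[76,55,24,70,16]],"ydo":{"hjv":{"qy":67,"z":42},"mza":17,"ta":[73,76]}}
After op 2 (replace /cv/lum/nrv 94): {"cv":{"amt":{"a":75,"fcl":36,"kuv":79,"sy":80},"lum":{"isj":94,"mtk":62,"nrv":94,"yp":7},"tlv":{"g":31,"mlt":7},"uwg":{"a":53,"ork":53,"y":76}},"dry":[[23,93,84],[80,61,72,36]],"qyd":[[56,39,94,87],[28,92,57],[76,55,24,70,16]],"ydo":{"hjv":{"qy":67,"z":42},"mza":17,"ta":[73,76]}}
After op 3 (add /qyd/1/2 72): {"cv":{"amt":{"a":75,"fcl":36,"kuv":79,"sy":80},"lum":{"isj":94,"mtk":62,"nrv":94,"yp":7},"tlv":{"g":31,"mlt":7},"uwg":{"a":53,"ork":53,"y":76}},"dry":[[23,93,84],[80,61,72,36]],"qyd":[[56,39,94,87],[28,92,72,57],[76,55,24,70,16]],"ydo":{"hjv":{"qy":67,"z":42},"mza":17,"ta":[73,76]}}
After op 4 (replace /cv/lum/mtk 17): {"cv":{"amt":{"a":75,"fcl":36,"kuv":79,"sy":80},"lum":{"isj":94,"mtk":17,"nrv":94,"yp":7},"tlv":{"g":31,"mlt":7},"uwg":{"a":53,"ork":53,"y":76}},"dry":[[23,93,84],[80,61,72,36]],"qyd":[[56,39,94,87],[28,92,72,57],[76,55,24,70,16]],"ydo":{"hjv":{"qy":67,"z":42},"mza":17,"ta":[73,76]}}
After op 5 (replace /cv/uwg/ork 46): {"cv":{"amt":{"a":75,"fcl":36,"kuv":79,"sy":80},"lum":{"isj":94,"mtk":17,"nrv":94,"yp":7},"tlv":{"g":31,"mlt":7},"uwg":{"a":53,"ork":46,"y":76}},"dry":[[23,93,84],[80,61,72,36]],"qyd":[[56,39,94,87],[28,92,72,57],[76,55,24,70,16]],"ydo":{"hjv":{"qy":67,"z":42},"mza":17,"ta":[73,76]}}
After op 6 (add /cv/fc 22): {"cv":{"amt":{"a":75,"fcl":36,"kuv":79,"sy":80},"fc":22,"lum":{"isj":94,"mtk":17,"nrv":94,"yp":7},"tlv":{"g":31,"mlt":7},"uwg":{"a":53,"ork":46,"y":76}},"dry":[[23,93,84],[80,61,72,36]],"qyd":[[56,39,94,87],[28,92,72,57],[76,55,24,70,16]],"ydo":{"hjv":{"qy":67,"z":42},"mza":17,"ta":[73,76]}}
After op 7 (replace /cv/lum/nrv 29): {"cv":{"amt":{"a":75,"fcl":36,"kuv":79,"sy":80},"fc":22,"lum":{"isj":94,"mtk":17,"nrv":29,"yp":7},"tlv":{"g":31,"mlt":7},"uwg":{"a":53,"ork":46,"y":76}},"dry":[[23,93,84],[80,61,72,36]],"qyd":[[56,39,94,87],[28,92,72,57],[76,55,24,70,16]],"ydo":{"hjv":{"qy":67,"z":42},"mza":17,"ta":[73,76]}}
Size at path /cv/lum: 4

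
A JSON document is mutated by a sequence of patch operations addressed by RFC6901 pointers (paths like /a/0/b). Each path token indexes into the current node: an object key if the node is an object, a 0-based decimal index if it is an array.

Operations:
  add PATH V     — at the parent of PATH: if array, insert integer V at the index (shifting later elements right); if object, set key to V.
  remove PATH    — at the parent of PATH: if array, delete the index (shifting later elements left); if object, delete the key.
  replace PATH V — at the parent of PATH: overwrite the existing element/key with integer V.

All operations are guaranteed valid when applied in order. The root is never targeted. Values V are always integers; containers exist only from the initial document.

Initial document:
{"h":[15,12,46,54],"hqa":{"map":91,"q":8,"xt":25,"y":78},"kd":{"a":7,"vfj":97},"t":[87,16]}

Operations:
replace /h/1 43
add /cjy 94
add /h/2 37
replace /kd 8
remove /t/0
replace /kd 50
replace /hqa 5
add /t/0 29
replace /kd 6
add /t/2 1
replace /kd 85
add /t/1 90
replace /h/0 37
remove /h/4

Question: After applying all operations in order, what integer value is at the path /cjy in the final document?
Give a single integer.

Answer: 94

Derivation:
After op 1 (replace /h/1 43): {"h":[15,43,46,54],"hqa":{"map":91,"q":8,"xt":25,"y":78},"kd":{"a":7,"vfj":97},"t":[87,16]}
After op 2 (add /cjy 94): {"cjy":94,"h":[15,43,46,54],"hqa":{"map":91,"q":8,"xt":25,"y":78},"kd":{"a":7,"vfj":97},"t":[87,16]}
After op 3 (add /h/2 37): {"cjy":94,"h":[15,43,37,46,54],"hqa":{"map":91,"q":8,"xt":25,"y":78},"kd":{"a":7,"vfj":97},"t":[87,16]}
After op 4 (replace /kd 8): {"cjy":94,"h":[15,43,37,46,54],"hqa":{"map":91,"q":8,"xt":25,"y":78},"kd":8,"t":[87,16]}
After op 5 (remove /t/0): {"cjy":94,"h":[15,43,37,46,54],"hqa":{"map":91,"q":8,"xt":25,"y":78},"kd":8,"t":[16]}
After op 6 (replace /kd 50): {"cjy":94,"h":[15,43,37,46,54],"hqa":{"map":91,"q":8,"xt":25,"y":78},"kd":50,"t":[16]}
After op 7 (replace /hqa 5): {"cjy":94,"h":[15,43,37,46,54],"hqa":5,"kd":50,"t":[16]}
After op 8 (add /t/0 29): {"cjy":94,"h":[15,43,37,46,54],"hqa":5,"kd":50,"t":[29,16]}
After op 9 (replace /kd 6): {"cjy":94,"h":[15,43,37,46,54],"hqa":5,"kd":6,"t":[29,16]}
After op 10 (add /t/2 1): {"cjy":94,"h":[15,43,37,46,54],"hqa":5,"kd":6,"t":[29,16,1]}
After op 11 (replace /kd 85): {"cjy":94,"h":[15,43,37,46,54],"hqa":5,"kd":85,"t":[29,16,1]}
After op 12 (add /t/1 90): {"cjy":94,"h":[15,43,37,46,54],"hqa":5,"kd":85,"t":[29,90,16,1]}
After op 13 (replace /h/0 37): {"cjy":94,"h":[37,43,37,46,54],"hqa":5,"kd":85,"t":[29,90,16,1]}
After op 14 (remove /h/4): {"cjy":94,"h":[37,43,37,46],"hqa":5,"kd":85,"t":[29,90,16,1]}
Value at /cjy: 94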